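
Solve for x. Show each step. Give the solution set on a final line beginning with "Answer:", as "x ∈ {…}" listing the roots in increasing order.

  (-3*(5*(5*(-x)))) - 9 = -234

Step 1. [(-3*(5*(5*(-x)))) - 9 = -234] -3 divides every term; factor it out ⇒ factor: (5*(5*(-x))) + 3 = 78.
Step 2. [(5*(5*(-x))) + 3 = 78] 3 comes off first (subtract 3), so sub: 5*(5*(-x)) = 75.
Step 3. [5*(5*(-x)) = 75] leading coefficient 5: divide by 5, so div: 5*(-x) = 15.
Step 4. [5*(-x) = 15] LHS = 5·(…); ÷5 both sides, so div: -x = 3.
Step 5. [-x = 3] flip signs both sides ⇒ neg: x = -3.

Answer: x ∈ {-3}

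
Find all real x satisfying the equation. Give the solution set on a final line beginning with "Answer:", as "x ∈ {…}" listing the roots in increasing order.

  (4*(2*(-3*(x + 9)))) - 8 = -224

Step 1. [(4*(2*(-3*(x + 9)))) - 8 = -224] common factor 4 (LHS and -224) — divide through, so factor: (2*(-3*(x + 9))) - 2 = -56.
Step 2. [(2*(-3*(x + 9))) - 2 = -56] common factor 2 (LHS and -56) — divide through. So factor: (-3*(x + 9)) - 1 = -28.
Step 3. [(-3*(x + 9)) - 1 = -28] the outer -1 inverts by adding 1 ⇒ sub: -3*(x + 9) = -27.
Step 4. [-3*(x + 9) = -27] -3 out front; divide by -3, so div: x + 9 = 9.
Step 5. [x + 9 = 9] 9 comes off first (subtract 9), so sub: x = 0.

Answer: x ∈ {0}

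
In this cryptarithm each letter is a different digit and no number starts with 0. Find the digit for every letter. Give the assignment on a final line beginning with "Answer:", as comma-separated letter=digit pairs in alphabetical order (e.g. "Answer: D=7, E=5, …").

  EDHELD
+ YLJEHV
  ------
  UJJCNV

Step 1. [col 1: D + V ≡ V (mod 10)] column 1 reads D+V+carry(0)=V with nothing yet; with all letters distinct, none taken yet, the only value for D is 0, so D=0.
Step 2. [col 1: D + V ≡ V (mod 10)] several values work for V in column 1 (D + V ≡ V (mod 10), carry-in 0); try V=6 ⇒ V=6.
Step 3. [col 2: L + H ≡ N (mod 10)] several values work for H in column 2 (L + H ≡ N (mod 10), carry-in 0); try H=9. So H=9.
Step 4. [col 2: L + H ≡ N (mod 10)] column 2 (L + H ≡ N (mod 10), carry-in 0) doesn't pin L yet; pick L=3 and continue. So L=3.
Step 5. [col 2: L + H ≡ N (mod 10)] column 2: given L=3, H=9, carry-in 0, and digits 0,3,6,9 already taken and all letters distinct, L+H≡N (mod 10) forces N=2, so N=2.
Step 6. [col 3: E + E ≡ C (mod 10)] no forcing yet in column 3 (carry-in 1); C=5 is free and consistent — try it ⇒ C=5.
Step 7. [col 3: E + E ≡ C (mod 10)] column 3 reads E+E+carry(1)=C with C=5; with digits 0,2,3,5,6,9 already taken and all letters distinct, the only value for E is 7. So E=7.
Step 8. [col 4: H + J ≡ J (mod 10)] several values work for J in column 4 (H + J ≡ J (mod 10), carry-in 1); try J=4 ⇒ J=4.
Step 9. [col 6: E + Y ≡ U (mod 10)] from column 6 (E=7, carry-in 0, digits 0,2,3,4,5,6,7,9 already taken and all letters distinct): U must equal 8 ⇒ U=8.
Step 10. [col 6: E + Y ≡ U (mod 10)] column 6 reads E+Y+carry(0)=U with E=7, U=8; with digits 0,2,3,4,5,6,7,8,9 already taken and all letters distinct, the only value for Y is 1 ⇒ Y=1.

Answer: C=5, D=0, E=7, H=9, J=4, L=3, N=2, U=8, V=6, Y=1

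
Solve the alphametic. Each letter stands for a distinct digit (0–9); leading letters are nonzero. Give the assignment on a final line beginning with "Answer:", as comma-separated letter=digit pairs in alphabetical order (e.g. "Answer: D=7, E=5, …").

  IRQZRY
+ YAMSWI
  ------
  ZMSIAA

Step 1. [col 1: Y + I ≡ A (mod 10)] column 1 (Y + I ≡ A (mod 10), carry-in 0) doesn't pin A yet; pick A=7 and continue. So A=7.
Step 2. [col 1: Y + I ≡ A (mod 10)] no forcing yet in column 1 (carry-in 0); I=2 is free and consistent — try it. So I=2.
Step 3. [col 1: Y + I ≡ A (mod 10)] from column 1 (I=2, A=7, carry-in 0, digits 2,7 already taken and all letters distinct): Y must equal 5, so Y=5.
Step 4. [col 2: R + W ≡ A (mod 10)] R=6 is one option consistent with column 2 (R + W ≡ A (mod 10), carry-in 0) — take it ⇒ R=6.
Step 5. [col 2: R + W ≡ A (mod 10)] column 2 reads R+W+carry(0)=A with R=6, A=7; with digits 2,5,6,7 already taken and all letters distinct, the only value for W is 1. So W=1.
Step 6. [col 3: Z + S ≡ I (mod 10)] no forcing yet in column 3 (carry-in 0); Z=8 is free and consistent — try it. So Z=8.
Step 7. [col 3: Z + S ≡ I (mod 10)] in column 3 we have Z+S≡I with carry-in 0; given Z=8, I=2 and digits 1,2,5,6,7,8 already taken and all letters distinct, that pins S to 4 ⇒ S=4.
Step 8. [col 4: Q + M ≡ S (mod 10)] several values work for Q in column 4 (Q + M ≡ S (mod 10), carry-in 1); try Q=0 ⇒ Q=0.
Step 9. [col 4: Q + M ≡ S (mod 10)] column 4: given Q=0, S=4, carry-in 1, and digits 0,1,2,4,5,6,7,8 already taken and all letters distinct, Q+M≡S (mod 10) forces M=3. So M=3.

Answer: A=7, I=2, M=3, Q=0, R=6, S=4, W=1, Y=5, Z=8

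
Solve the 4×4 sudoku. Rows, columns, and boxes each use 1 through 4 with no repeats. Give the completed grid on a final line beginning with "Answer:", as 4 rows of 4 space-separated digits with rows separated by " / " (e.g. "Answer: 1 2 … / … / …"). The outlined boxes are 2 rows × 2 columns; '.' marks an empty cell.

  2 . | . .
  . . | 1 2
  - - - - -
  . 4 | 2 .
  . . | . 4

Step 1. [r4c3∈{3}] r4c3 has the single candidate 3, so r4c3=3.
Step 2. [r1c2∈{1,3}] across row 1, 1 lands solely at r1c2, so r1c2=1.
Step 3. [r3c1∈{1,3}] in row 3, 3 fits only at r3c1. So r3c1=3.
Step 4. [r1c4∈{3}] r1c4 is down to just 3, so r1c4=3.
Step 5. [r1c3∈{4}] r1c3's peers cover all but 4 ⇒ r1c3=4.
Step 6. [r2c1∈{4}] only 4 remains possible at r2c1. So r2c1=4.
Step 7. [r3c4∈{1}] r3c4's peers cover all but 1, so r3c4=1.
Step 8. [r4c1∈{1}] nothing but 1 survives at r4c1 ⇒ r4c1=1.
Step 9. [r2c2∈{3}] r2c2 is down to just 3, so r2c2=3.
Step 10. [r4c2∈{2}] r4c2 is down to just 2. So r4c2=2.

Answer: 2 1 4 3 / 4 3 1 2 / 3 4 2 1 / 1 2 3 4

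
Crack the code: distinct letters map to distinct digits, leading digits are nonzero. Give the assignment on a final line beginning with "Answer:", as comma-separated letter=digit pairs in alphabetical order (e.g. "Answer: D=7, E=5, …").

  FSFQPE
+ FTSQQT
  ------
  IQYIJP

Step 1. [col 1: E + T ≡ P (mod 10)] column 1 (E + T ≡ P (mod 10), carry-in 0) doesn't pin P yet; pick P=9 and continue, so P=9.
Step 2. [col 1: E + T ≡ P (mod 10)] T=7 is one option consistent with column 1 (E + T ≡ P (mod 10), carry-in 0) — take it, so T=7.
Step 3. [col 1: E + T ≡ P (mod 10)] in column 1 we have E+T≡P with carry-in 0; given T=7, P=9 and digits 7,9 already taken and all letters distinct, that pins E to 2, so E=2.
Step 4. [col 2: P + Q ≡ J (mod 10)] J=5 is one option consistent with column 2 (P + Q ≡ J (mod 10), carry-in 0) — take it, so J=5.
Step 5. [col 2: P + Q ≡ J (mod 10)] in column 2 we have P+Q≡J with carry-in 0; given P=9, J=5 and digits 2,5,7,9 already taken and all letters distinct, that pins Q to 6. So Q=6.
Step 6. [col 3: Q + Q ≡ I (mod 10)] in column 3 we have Q+Q≡I with carry-in 1; given Q=6 and digits 2,5,6,7,9 already taken and all letters distinct, that pins I to 3 ⇒ I=3.
Step 7. [col 4: F + S ≡ Y (mod 10)] in column 4 we have F+S≡Y with carry-in 1; given nothing yet and digits 2,3,5,6,7,9 already taken and all letters distinct, that pins Y to 0, so Y=0.
Step 8. [col 4: F + S ≡ Y (mod 10)] S=8 is one option consistent with column 4 (F + S ≡ Y (mod 10), carry-in 1) — take it. So S=8.
Step 9. [col 4: F + S ≡ Y (mod 10)] from column 4 (S=8, Y=0, carry-in 1, digits 0,2,3,5,6,7,8,9 already taken and all letters distinct): F must equal 1 ⇒ F=1.

Answer: E=2, F=1, I=3, J=5, P=9, Q=6, S=8, T=7, Y=0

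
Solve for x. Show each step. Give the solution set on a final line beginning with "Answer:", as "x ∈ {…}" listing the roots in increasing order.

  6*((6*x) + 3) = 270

Step 1. [6*((6*x) + 3) = 270] 6·(inner) — divide through by 6. So div: (6*x) + 3 = 45.
Step 2. [(6*x) + 3 = 45] 3 comes off first (subtract 3) ⇒ sub: 6*x = 42.
Step 3. [6*x = 42] 6·(inner) — divide through by 6. So div: x = 7.

Answer: x ∈ {7}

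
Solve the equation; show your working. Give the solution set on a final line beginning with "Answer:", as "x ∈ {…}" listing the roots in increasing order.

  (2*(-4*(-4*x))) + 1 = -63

Step 1. [(2*(-4*(-4*x))) + 1 = -63] 1 comes off first (subtract 1), so sub: 2*(-4*(-4*x)) = -64.
Step 2. [2*(-4*(-4*x)) = -64] LHS = 2·(…); ÷2 both sides ⇒ div: -4*(-4*x) = -32.
Step 3. [-4*(-4*x) = -32] LHS = -4·(…); ÷-4 both sides. So div: -4*x = 8.
Step 4. [-4*x = 8] -4 out front; divide by -4 ⇒ div: x = -2.

Answer: x ∈ {-2}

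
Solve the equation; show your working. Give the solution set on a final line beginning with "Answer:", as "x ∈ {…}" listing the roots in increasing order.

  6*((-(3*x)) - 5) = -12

Step 1. [6*((-(3*x)) - 5) = -12] 6 out front; divide by 6, so div: (-(3*x)) - 5 = -2.
Step 2. [(-(3*x)) - 5 = -2] the outer -5 inverts by adding 5, so sub: -(3*x) = 3.
Step 3. [-(3*x) = 3] flip signs both sides. So neg: 3*x = -3.
Step 4. [3*x = -3] 3·(inner) — divide through by 3. So div: x = -1.

Answer: x ∈ {-1}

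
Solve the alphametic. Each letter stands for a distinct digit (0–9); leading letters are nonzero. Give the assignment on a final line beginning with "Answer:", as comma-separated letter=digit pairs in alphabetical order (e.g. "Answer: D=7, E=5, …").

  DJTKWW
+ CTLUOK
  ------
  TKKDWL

Step 1. [col 1: W + K ≡ L (mod 10)] K=8 is one option consistent with column 1 (W + K ≡ L (mod 10), carry-in 0) — take it. So K=8.
Step 2. [col 1: W + K ≡ L (mod 10)] no forcing yet in column 1 (carry-in 0); L=0 is free and consistent — try it ⇒ L=0.
Step 3. [col 1: W + K ≡ L (mod 10)] column 1: given K=8, L=0, carry-in 0, and digits 0,8 already taken and all letters distinct, W+K≡L (mod 10) forces W=2 ⇒ W=2.
Step 4. [col 2: W + O ≡ W (mod 10)] in column 2 we have W+O≡W with carry-in 1; given W=2 and digits 0,2,8 already taken and all letters distinct, that pins O to 9. So O=9.
Step 5. [col 3: K + U ≡ D (mod 10)] no forcing yet in column 3 (carry-in 1); U=5 is free and consistent — try it ⇒ U=5.
Step 6. [col 3: K + U ≡ D (mod 10)] column 3: given K=8, U=5, carry-in 1, and digits 0,2,5,8,9 already taken and all letters distinct, K+U≡D (mod 10) forces D=4. So D=4.
Step 7. [col 4: T + L ≡ K (mod 10)] column 4 reads T+L+carry(1)=K with L=0, K=8; with digits 0,2,4,5,8,9 already taken and all letters distinct, the only value for T is 7. So T=7.
Step 8. [col 5: J + T ≡ K (mod 10)] column 5 reads J+T+carry(0)=K with T=7, K=8; with digits 0,2,4,5,7,8,9 already taken and all letters distinct, the only value for J is 1, so J=1.
Step 9. [col 6: D + C ≡ T (mod 10)] column 6 reads D+C+carry(0)=T with D=4, T=7; with digits 0,1,2,4,5,7,8,9 already taken and all letters distinct, the only value for C is 3, so C=3.

Answer: C=3, D=4, J=1, K=8, L=0, O=9, T=7, U=5, W=2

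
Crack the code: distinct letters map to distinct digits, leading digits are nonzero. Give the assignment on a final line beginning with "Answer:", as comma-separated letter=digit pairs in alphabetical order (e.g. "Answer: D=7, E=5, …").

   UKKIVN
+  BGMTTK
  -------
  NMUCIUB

Step 1. [col 1: N + K ≡ B (mod 10)] N=1 is one option consistent with column 1 (N + K ≡ B (mod 10), carry-in 0) — take it. So N=1.
Step 2. [col 1: N + K ≡ B (mod 10)] K=7 is one option consistent with column 1 (N + K ≡ B (mod 10), carry-in 0) — take it, so K=7.
Step 3. [col 1: N + K ≡ B (mod 10)] in column 1 we have N+K≡B with carry-in 0; given N=1, K=7 and digits 1,7 already taken and all letters distinct, that pins B to 8. So B=8.
Step 4. [col 2: V + T ≡ U (mod 10)] U=3 is one option consistent with column 2 (V + T ≡ U (mod 10), carry-in 0) — take it, so U=3.
Step 5. [col 2: V + T ≡ U (mod 10)] several values work for V in column 2 (V + T ≡ U (mod 10), carry-in 0); try V=4. So V=4.
Step 6. [col 2: V + T ≡ U (mod 10)] in column 2 we have V+T≡U with carry-in 0; given V=4, U=3 and digits 1,3,4,7,8 already taken and all letters distinct, that pins T to 9, so T=9.
Step 7. [col 3: I + T ≡ I (mod 10)] column 3 (I + T ≡ I (mod 10), carry-in 1) doesn't pin I yet; pick I=6 and continue ⇒ I=6.
Step 8. [col 4: K + M ≡ C (mod 10)] from column 4 (K=7, carry-in 1, digits 1,3,4,6,7,8,9 already taken and all letters distinct): M must equal 2 ⇒ M=2.
Step 9. [col 4: K + M ≡ C (mod 10)] from column 4 (K=7, M=2, carry-in 1, digits 1,2,3,4,6,7,8,9 already taken and all letters distinct): C must equal 0. So C=0.
Step 10. [col 5: K + G ≡ U (mod 10)] column 5 reads K+G+carry(1)=U with K=7, U=3; with digits 0,1,2,3,4,6,7,8,9 already taken and all letters distinct, the only value for G is 5, so G=5.

Answer: B=8, C=0, G=5, I=6, K=7, M=2, N=1, T=9, U=3, V=4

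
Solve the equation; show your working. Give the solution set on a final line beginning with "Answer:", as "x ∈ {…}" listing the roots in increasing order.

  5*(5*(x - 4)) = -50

Step 1. [5*(5*(x - 4)) = -50] 5·(inner) — divide through by 5 ⇒ div: 5*(x - 4) = -10.
Step 2. [5*(x - 4) = -10] divide by the outer 5 ⇒ div: x - 4 = -2.
Step 3. [x - 4 = -2] peel the -4: add 4 from each side, so sub: x = 2.

Answer: x ∈ {2}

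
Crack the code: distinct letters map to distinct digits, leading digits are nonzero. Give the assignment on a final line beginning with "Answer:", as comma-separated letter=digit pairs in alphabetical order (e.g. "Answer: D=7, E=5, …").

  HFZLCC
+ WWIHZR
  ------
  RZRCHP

Step 1. [col 1: C + R ≡ P (mod 10)] several values work for C in column 1 (C + R ≡ P (mod 10), carry-in 0); try C=2 ⇒ C=2.
Step 2. [col 1: C + R ≡ P (mod 10)] column 1 (C + R ≡ P (mod 10), carry-in 0) doesn't pin P yet; pick P=8 and continue ⇒ P=8.
Step 3. [col 1: C + R ≡ P (mod 10)] column 1 reads C+R+carry(0)=P with C=2, P=8; with digits 2,8 already taken and all letters distinct, the only value for R is 6. So R=6.
Step 4. [col 2: C + Z ≡ H (mod 10)] column 2 (C + Z ≡ H (mod 10), carry-in 0) doesn't pin H yet; pick H=1 and continue. So H=1.
Step 5. [col 2: C + Z ≡ H (mod 10)] from column 2 (C=2, H=1, carry-in 0, digits 1,2,6,8 already taken and all letters distinct): Z must equal 9 ⇒ Z=9.
Step 6. [col 3: L + H ≡ C (mod 10)] column 3 reads L+H+carry(1)=C with H=1, C=2; with digits 1,2,6,8,9 already taken and all letters distinct, the only value for L is 0, so L=0.
Step 7. [col 4: Z + I ≡ R (mod 10)] column 4: given Z=9, R=6, carry-in 0, and digits 0,1,2,6,8,9 already taken and all letters distinct, Z+I≡R (mod 10) forces I=7, so I=7.
Step 8. [col 5: F + W ≡ Z (mod 10)] several values work for F in column 5 (F + W ≡ Z (mod 10), carry-in 1); try F=3 ⇒ F=3.
Step 9. [col 5: F + W ≡ Z (mod 10)] column 5 reads F+W+carry(1)=Z with F=3, Z=9; with digits 0,1,2,3,6,7,8,9 already taken and all letters distinct, the only value for W is 5 ⇒ W=5.

Answer: C=2, F=3, H=1, I=7, L=0, P=8, R=6, W=5, Z=9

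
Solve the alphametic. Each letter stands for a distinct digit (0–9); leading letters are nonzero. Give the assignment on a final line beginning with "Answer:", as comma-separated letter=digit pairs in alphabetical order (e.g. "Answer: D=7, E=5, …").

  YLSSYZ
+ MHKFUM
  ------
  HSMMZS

Step 1. [col 1: Z + M ≡ S (mod 10)] several values work for S in column 1 (Z + M ≡ S (mod 10), carry-in 0); try S=8 ⇒ S=8.
Step 2. [col 1: Z + M ≡ S (mod 10)] column 1 (Z + M ≡ S (mod 10), carry-in 0) doesn't pin M yet; pick M=2 and continue ⇒ M=2.
Step 3. [col 1: Z + M ≡ S (mod 10)] from column 1 (M=2, S=8, carry-in 0, digits 2,8 already taken and all letters distinct): Z must equal 6, so Z=6.
Step 4. [col 2: Y + U ≡ Z (mod 10)] no forcing yet in column 2 (carry-in 0); Y=5 is free and consistent — try it. So Y=5.
Step 5. [col 2: Y + U ≡ Z (mod 10)] from column 2 (Y=5, Z=6, carry-in 0, digits 2,5,6,8 already taken and all letters distinct): U must equal 1 ⇒ U=1.
Step 6. [col 3: S + F ≡ M (mod 10)] in column 3 we have S+F≡M with carry-in 0; given S=8, M=2 and digits 1,2,5,6,8 already taken and all letters distinct, that pins F to 4 ⇒ F=4.
Step 7. [col 4: S + K ≡ M (mod 10)] in column 4 we have S+K≡M with carry-in 1; given S=8, M=2 and digits 1,2,4,5,6,8 already taken and all letters distinct, that pins K to 3. So K=3.
Step 8. [col 5: L + H ≡ S (mod 10)] column 5 (L + H ≡ S (mod 10), carry-in 1) doesn't pin L yet; pick L=0 and continue. So L=0.
Step 9. [col 5: L + H ≡ S (mod 10)] from column 5 (L=0, S=8, carry-in 1, digits 0,1,2,3,4,5,6,8 already taken and all letters distinct): H must equal 7, so H=7.

Answer: F=4, H=7, K=3, L=0, M=2, S=8, U=1, Y=5, Z=6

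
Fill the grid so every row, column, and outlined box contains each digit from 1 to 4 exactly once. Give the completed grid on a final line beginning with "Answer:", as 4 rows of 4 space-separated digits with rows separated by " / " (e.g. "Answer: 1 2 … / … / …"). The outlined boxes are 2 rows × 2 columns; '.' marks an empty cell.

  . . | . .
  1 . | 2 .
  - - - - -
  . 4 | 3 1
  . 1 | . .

Step 1. [r2c4∈{3,4}] in row 2, 4 fits only at r2c4 ⇒ r2c4=4.
Step 2. [r4c1∈{2,3}] across row 4, 3 lands solely at r4c1 ⇒ r4c1=3.
Step 3. [r1c2∈{2,3}] in col 2, 2 fits only at r1c2. So r1c2=2.
Step 4. [r2c2∈{3}] nothing but 3 survives at r2c2. So r2c2=3.
Step 5. [r4c4∈{2}] only 2 remains possible at r4c4 ⇒ r4c4=2.
Step 6. [r3c1∈{2}] only 2 remains possible at r3c1, so r3c1=2.
Step 7. [r1c3∈{1}] only 1 remains possible at r1c3, so r1c3=1.
Step 8. [r1c1∈{4}] r1c1 is down to just 4, so r1c1=4.
Step 9. [r4c3∈{4}] nothing but 4 survives at r4c3 ⇒ r4c3=4.
Step 10. [r1c4∈{3}] only 3 remains possible at r1c4. So r1c4=3.

Answer: 4 2 1 3 / 1 3 2 4 / 2 4 3 1 / 3 1 4 2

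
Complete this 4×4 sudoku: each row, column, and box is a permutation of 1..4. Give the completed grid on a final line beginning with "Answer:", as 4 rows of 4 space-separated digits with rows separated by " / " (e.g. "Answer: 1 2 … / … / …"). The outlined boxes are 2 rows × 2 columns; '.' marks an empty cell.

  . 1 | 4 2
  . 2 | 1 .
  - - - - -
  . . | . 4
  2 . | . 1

Step 1. [r3c2∈{3}] r3c2's peers cover all but 3. So r3c2=3.
Step 2. [r2c1∈{3,4}] in row 2, 4 fits only at r2c1, so r2c1=4.
Step 3. [r1c1∈{3}] only 3 remains possible at r1c1, so r1c1=3.
Step 4. [r3c3∈{2}] nothing but 2 survives at r3c3 ⇒ r3c3=2.
Step 5. [r2c4∈{3}] r2c4 has the single candidate 3, so r2c4=3.
Step 6. [r4c3∈{3}] r4c3's peers cover all but 3 ⇒ r4c3=3.
Step 7. [r3c1∈{1}] r3c1 is down to just 1, so r3c1=1.
Step 8. [r4c2∈{4}] nothing but 4 survives at r4c2 ⇒ r4c2=4.

Answer: 3 1 4 2 / 4 2 1 3 / 1 3 2 4 / 2 4 3 1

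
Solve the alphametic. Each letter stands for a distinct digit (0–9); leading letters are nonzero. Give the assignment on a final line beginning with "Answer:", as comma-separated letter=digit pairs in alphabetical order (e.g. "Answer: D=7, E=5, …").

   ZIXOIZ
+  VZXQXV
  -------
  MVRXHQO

Step 1. [col 1: Z + V ≡ O (mod 10)] several values work for Z in column 1 (Z + V ≡ O (mod 10), carry-in 0); try Z=9, so Z=9.
Step 2. [col 1: Z + V ≡ O (mod 10)] several values work for V in column 1 (Z + V ≡ O (mod 10), carry-in 0); try V=3. So V=3.
Step 3. [col 1: Z + V ≡ O (mod 10)] in column 1 we have Z+V≡O with carry-in 0; given Z=9, V=3 and digits 3,9 already taken and all letters distinct, that pins O to 2 ⇒ O=2.
Step 4. [M] M is the leading digit of a 7-digit sum of two 6-digit numbers; the final carry is exactly 1. So M=1.
Step 5. [col 2: I + X ≡ Q (mod 10)] column 2 (I + X ≡ Q (mod 10), carry-in 1) doesn't pin X yet; pick X=0 and continue ⇒ X=0.
Step 6. [col 2: I + X ≡ Q (mod 10)] no forcing yet in column 2 (carry-in 1); I=5 is free and consistent — try it ⇒ I=5.
Step 7. [col 2: I + X ≡ Q (mod 10)] column 2: given I=5, X=0, carry-in 1, and digits 0,1,2,3,5,9 already taken and all letters distinct, I+X≡Q (mod 10) forces Q=6 ⇒ Q=6.
Step 8. [col 3: O + Q ≡ H (mod 10)] from column 3 (O=2, Q=6, carry-in 0, digits 0,1,2,3,5,6,9 already taken and all letters distinct): H must equal 8, so H=8.
Step 9. [col 5: I + Z ≡ R (mod 10)] column 5: given I=5, Z=9, carry-in 0, and digits 0,1,2,3,5,6,8,9 already taken and all letters distinct, I+Z≡R (mod 10) forces R=4 ⇒ R=4.

Answer: H=8, I=5, M=1, O=2, Q=6, R=4, V=3, X=0, Z=9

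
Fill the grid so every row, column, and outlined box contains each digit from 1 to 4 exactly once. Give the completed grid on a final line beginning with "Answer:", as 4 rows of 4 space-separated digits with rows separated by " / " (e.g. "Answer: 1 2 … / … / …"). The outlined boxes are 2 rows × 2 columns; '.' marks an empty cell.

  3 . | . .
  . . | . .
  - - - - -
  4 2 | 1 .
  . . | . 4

Step 1. [r4c3∈{2,3}] r4c3 is the only open cell in row 4 admitting 2, so r4c3=2.
Step 2. [r1c3∈{4}] r1c3's peers cover all but 4 ⇒ r1c3=4.
Step 3. [r1c2∈{1}] r1c2 is down to just 1 ⇒ r1c2=1.
Step 4. [r2c4∈{1,2,3}] row 2 places 1 nowhere but r2c4. So r2c4=1.
Step 5. [r2c1∈{2}] nothing but 2 survives at r2c1, so r2c1=2.
Step 6. [r4c2∈{3}] r4c2 has the single candidate 3 ⇒ r4c2=3.
Step 7. [r4c1∈{1}] r4c1 has the single candidate 1, so r4c1=1.
Step 8. [r1c4∈{2}] r1c4 has the single candidate 2 ⇒ r1c4=2.
Step 9. [r2c2∈{4}] r2c2 has the single candidate 4 ⇒ r2c2=4.
Step 10. [r3c4∈{3}] nothing but 3 survives at r3c4 ⇒ r3c4=3.
Step 11. [r2c3∈{3}] r2c3 is down to just 3, so r2c3=3.

Answer: 3 1 4 2 / 2 4 3 1 / 4 2 1 3 / 1 3 2 4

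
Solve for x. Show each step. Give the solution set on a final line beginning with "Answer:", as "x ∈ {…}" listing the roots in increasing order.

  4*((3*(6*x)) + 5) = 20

Step 1. [4*((3*(6*x)) + 5) = 20] LHS = 4·(…); ÷4 both sides ⇒ div: (3*(6*x)) + 5 = 5.
Step 2. [(3*(6*x)) + 5 = 5] the outer +5 inverts by subtracting 5. So sub: 3*(6*x) = 0.
Step 3. [3*(6*x) = 0] 3·(inner) — divide through by 3, so div: 6*x = 0.
Step 4. [6*x = 0] divide by the outer 6, so div: x = 0.

Answer: x ∈ {0}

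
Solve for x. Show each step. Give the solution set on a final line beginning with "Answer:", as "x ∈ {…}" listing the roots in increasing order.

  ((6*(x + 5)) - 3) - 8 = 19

Step 1. [((6*(x + 5)) - 3) - 8 = 19] 8 comes off first (add 8) ⇒ sub: (6*(x + 5)) - 3 = 27.
Step 2. [(6*(x + 5)) - 3 = 27] peel the -3: add 3 from each side ⇒ sub: 6*(x + 5) = 30.
Step 3. [6*(x + 5) = 30] LHS = 6·(…); ÷6 both sides. So div: x + 5 = 5.
Step 4. [x + 5 = 5] 5 comes off first (subtract 5) ⇒ sub: x = 0.

Answer: x ∈ {0}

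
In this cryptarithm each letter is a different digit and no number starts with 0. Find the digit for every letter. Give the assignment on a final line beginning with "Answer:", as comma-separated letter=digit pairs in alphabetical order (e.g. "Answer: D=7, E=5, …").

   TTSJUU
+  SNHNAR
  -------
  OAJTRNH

Step 1. [col 1: U + R ≡ H (mod 10)] column 1 (U + R ≡ H (mod 10), carry-in 0) doesn't pin U yet; pick U=8 and continue ⇒ U=8.
Step 2. [col 1: U + R ≡ H (mod 10)] column 1 (U + R ≡ H (mod 10), carry-in 0) doesn't pin H yet; pick H=2 and continue ⇒ H=2.
Step 3. [O] O is the leading digit of a 7-digit sum of two 6-digit numbers; the final carry is exactly 1. So O=1.
Step 4. [col 1: U + R ≡ H (mod 10)] column 1: given U=8, H=2, carry-in 0, and digits 1,2,8 already taken and all letters distinct, U+R≡H (mod 10) forces R=4 ⇒ R=4.
Step 5. [col 2: U + A ≡ N (mod 10)] several values work for N in column 2 (U + A ≡ N (mod 10), carry-in 1); try N=9 ⇒ N=9.
Step 6. [col 2: U + A ≡ N (mod 10)] column 2: given U=8, N=9, carry-in 1, and digits 1,2,4,8,9 already taken and all letters distinct, U+A≡N (mod 10) forces A=0. So A=0.
Step 7. [col 3: J + N ≡ R (mod 10)] column 3: given N=9, R=4, carry-in 0, and digits 0,1,2,4,8,9 already taken and all letters distinct, J+N≡R (mod 10) forces J=5 ⇒ J=5.
Step 8. [col 4: S + H ≡ T (mod 10)] in column 4 we have S+H≡T with carry-in 1; given H=2 and digits 0,1,2,4,5,8,9 already taken and all letters distinct, that pins T to 6, so T=6.
Step 9. [col 4: S + H ≡ T (mod 10)] column 4: given H=2, T=6, carry-in 1, and digits 0,1,2,4,5,6,8,9 already taken and all letters distinct, S+H≡T (mod 10) forces S=3, so S=3.

Answer: A=0, H=2, J=5, N=9, O=1, R=4, S=3, T=6, U=8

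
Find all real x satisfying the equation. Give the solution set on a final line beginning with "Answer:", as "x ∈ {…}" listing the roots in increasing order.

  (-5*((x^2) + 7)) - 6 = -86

Step 1. [(-5*((x^2) + 7)) - 6 = -86] 6 comes off first (add 6). So sub: -5*((x^2) + 7) = -80.
Step 2. [-5*((x^2) + 7) = -80] LHS = -5·(…); ÷-5 both sides. So div: (x^2) + 7 = 16.
Step 3. [(x^2) + 7 = 16] subtract 7: x sits inside (… + 7), so sub: x^2 = 9.
Step 4. [x^2 = 9] LHS squared, RHS 9 ≥ 0: apply √ (±). So sqrt: x = 3 or -3.

Answer: x ∈ {-3, 3}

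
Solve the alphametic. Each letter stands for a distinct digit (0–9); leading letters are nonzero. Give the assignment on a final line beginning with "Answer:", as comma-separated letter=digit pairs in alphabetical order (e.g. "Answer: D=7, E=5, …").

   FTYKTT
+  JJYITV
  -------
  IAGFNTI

Step 1. [col 1: T + V ≡ I (mod 10)] T=9 is one option consistent with column 1 (T + V ≡ I (mod 10), carry-in 0) — take it ⇒ T=9.
Step 2. [col 1: T + V ≡ I (mod 10)] V=2 is one option consistent with column 1 (T + V ≡ I (mod 10), carry-in 0) — take it, so V=2.
Step 3. [col 1: T + V ≡ I (mod 10)] column 1: given T=9, V=2, carry-in 0, and digits 2,9 already taken and all letters distinct, T+V≡I (mod 10) forces I=1, so I=1.
Step 4. [col 3: K + I ≡ N (mod 10)] several values work for N in column 3 (K + I ≡ N (mod 10), carry-in 1); try N=0, so N=0.
Step 5. [col 3: K + I ≡ N (mod 10)] from column 3 (I=1, N=0, carry-in 1, digits 0,1,2,9 already taken and all letters distinct): K must equal 8, so K=8.
Step 6. [col 4: Y + Y ≡ F (mod 10)] no forcing yet in column 4 (carry-in 1); F=7 is free and consistent — try it ⇒ F=7.
Step 7. [col 4: Y + Y ≡ F (mod 10)] from column 4 (F=7, carry-in 1, digits 0,1,2,7,8,9 already taken and all letters distinct): Y must equal 3. So Y=3.
Step 8. [col 5: T + J ≡ G (mod 10)] G=5 is one option consistent with column 5 (T + J ≡ G (mod 10), carry-in 0) — take it ⇒ G=5.
Step 9. [col 5: T + J ≡ G (mod 10)] column 5 reads T+J+carry(0)=G with T=9, G=5; with digits 0,1,2,3,5,7,8,9 already taken and all letters distinct, the only value for J is 6, so J=6.
Step 10. [col 6: F + J ≡ A (mod 10)] column 6: given F=7, J=6, carry-in 1, and digits 0,1,2,3,5,6,7,8,9 already taken and all letters distinct, F+J≡A (mod 10) forces A=4, so A=4.

Answer: A=4, F=7, G=5, I=1, J=6, K=8, N=0, T=9, V=2, Y=3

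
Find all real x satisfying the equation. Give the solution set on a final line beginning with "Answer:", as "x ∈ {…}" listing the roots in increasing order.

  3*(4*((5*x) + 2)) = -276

Step 1. [3*(4*((5*x) + 2)) = -276] LHS = 3·(…); ÷3 both sides ⇒ div: 4*((5*x) + 2) = -92.
Step 2. [4*((5*x) + 2) = -92] 4·(inner) — divide through by 4 ⇒ div: (5*x) + 2 = -23.
Step 3. [(5*x) + 2 = -23] +2 is outermost — subtract 2 both sides ⇒ sub: 5*x = -25.
Step 4. [5*x = -25] divide by the outer 5 ⇒ div: x = -5.

Answer: x ∈ {-5}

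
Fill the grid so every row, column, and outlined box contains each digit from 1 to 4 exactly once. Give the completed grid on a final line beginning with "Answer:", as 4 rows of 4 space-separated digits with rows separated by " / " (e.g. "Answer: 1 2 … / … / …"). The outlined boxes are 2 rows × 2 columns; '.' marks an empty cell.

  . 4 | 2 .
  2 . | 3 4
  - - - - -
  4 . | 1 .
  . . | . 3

Step 1. [r4c2∈{1,2}] row 4 places 2 nowhere but r4c2, so r4c2=2.
Step 2. [r1c1∈{1,3}] across row 1, 3 lands solely at r1c1, so r1c1=3.
Step 3. [r3c4∈{2}] nothing but 2 survives at r3c4, so r3c4=2.
Step 4. [r4c1∈{1}] nothing but 1 survives at r4c1 ⇒ r4c1=1.
Step 5. [r1c4∈{1}] nothing but 1 survives at r1c4, so r1c4=1.
Step 6. [r3c2∈{3}] nothing but 3 survives at r3c2. So r3c2=3.
Step 7. [r4c3∈{4}] nothing but 4 survives at r4c3 ⇒ r4c3=4.
Step 8. [r2c2∈{1}] only 1 remains possible at r2c2 ⇒ r2c2=1.

Answer: 3 4 2 1 / 2 1 3 4 / 4 3 1 2 / 1 2 4 3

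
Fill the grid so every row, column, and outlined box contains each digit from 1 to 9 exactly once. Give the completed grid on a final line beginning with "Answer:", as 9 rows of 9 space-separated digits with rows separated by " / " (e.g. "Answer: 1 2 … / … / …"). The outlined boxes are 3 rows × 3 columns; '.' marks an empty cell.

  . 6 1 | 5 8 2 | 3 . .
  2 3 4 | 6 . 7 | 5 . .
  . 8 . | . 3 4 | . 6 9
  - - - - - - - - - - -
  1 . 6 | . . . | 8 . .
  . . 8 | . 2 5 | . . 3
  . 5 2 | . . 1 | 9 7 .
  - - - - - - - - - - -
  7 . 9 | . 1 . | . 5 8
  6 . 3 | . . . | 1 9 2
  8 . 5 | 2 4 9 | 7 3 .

Step 1. [r4c6∈{3}] r4c6 has the single candidate 3 ⇒ r4c6=3.
Step 2. [r8c2∈{4}] only 4 remains possible at r8c2, so r8c2=4.
Step 3. [r5c7∈{4,6}] 6 has one home in row 5: r5c7. So r5c7=6.
Step 4. [r6c9∈{4}] r6c9 has the single candidate 4. So r6c9=4.
Step 5. [r4c4∈{4,7,9}] in row 4, 4 fits only at r4c4, so r4c4=4.
Step 6. [r5c4∈{7,9}] in col 4, 9 fits only at r5c4. So r5c4=9.
Step 7. [r8c4∈{7,8}] 7 has one home in col 4: r8c4, so r8c4=7.
Step 8. [r2c8∈{1,8}] row 2 places 8 nowhere but r2c8, so r2c8=8.
Step 9. [r5c2∈{7}] r5c2 is down to just 7 ⇒ r5c2=7.
Step 10. [r2c9∈{1}] nothing but 1 survives at r2c9. So r2c9=1.
Step 11. [r1c1∈{9}] only 9 remains possible at r1c1 ⇒ r1c1=9.
Step 12. [r2c5∈{9}] r2c5 is down to just 9 ⇒ r2c5=9.
Step 13. [r7c2∈{2}] nothing but 2 survives at r7c2 ⇒ r7c2=2.
Step 14. [r3c1∈{5}] only 5 remains possible at r3c1 ⇒ r3c1=5.
Step 15. [r8c5∈{5}] r8c5 is down to just 5, so r8c5=5.
Step 16. [r7c4∈{3}] only 3 remains possible at r7c4, so r7c4=3.
Step 17. [r7c7∈{4}] nothing but 4 survives at r7c7. So r7c7=4.
Step 18. [r4c9∈{5}] r4c9's peers cover all but 5 ⇒ r4c9=5.
Step 19. [r9c2∈{1}] only 1 remains possible at r9c2. So r9c2=1.
Step 20. [r6c5∈{6}] nothing but 6 survives at r6c5 ⇒ r6c5=6.
Step 21. [r6c4∈{8}] r6c4 has the single candidate 8. So r6c4=8.
Step 22. [r3c7∈{2}] r3c7's peers cover all but 2. So r3c7=2.
Step 23. [r3c4∈{1}] r3c4's peers cover all but 1. So r3c4=1.
Step 24. [r8c6∈{8}] r8c6 is down to just 8, so r8c6=8.
Step 25. [r4c5∈{7}] nothing but 7 survives at r4c5. So r4c5=7.
Step 26. [r5c1∈{4}] r5c1's peers cover all but 4 ⇒ r5c1=4.
Step 27. [r7c6∈{6}] r7c6 has the single candidate 6. So r7c6=6.
Step 28. [r3c3∈{7}] r3c3 has the single candidate 7. So r3c3=7.
Step 29. [r6c1∈{3}] r6c1 has the single candidate 3 ⇒ r6c1=3.
Step 30. [r5c8∈{1}] r5c8's peers cover all but 1 ⇒ r5c8=1.
Step 31. [r1c9∈{7}] r1c9 has the single candidate 7, so r1c9=7.
Step 32. [r4c2∈{9}] r4c2's peers cover all but 9. So r4c2=9.
Step 33. [r9c9∈{6}] r9c9 has the single candidate 6. So r9c9=6.
Step 34. [r1c8∈{4}] only 4 remains possible at r1c8. So r1c8=4.
Step 35. [r4c8∈{2}] r4c8 is down to just 2. So r4c8=2.

Answer: 9 6 1 5 8 2 3 4 7 / 2 3 4 6 9 7 5 8 1 / 5 8 7 1 3 4 2 6 9 / 1 9 6 4 7 3 8 2 5 / 4 7 8 9 2 5 6 1 3 / 3 5 2 8 6 1 9 7 4 / 7 2 9 3 1 6 4 5 8 / 6 4 3 7 5 8 1 9 2 / 8 1 5 2 4 9 7 3 6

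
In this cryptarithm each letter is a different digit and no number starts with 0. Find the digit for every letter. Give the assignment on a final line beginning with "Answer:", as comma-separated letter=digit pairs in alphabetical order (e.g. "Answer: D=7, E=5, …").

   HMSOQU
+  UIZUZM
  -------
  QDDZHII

Step 1. [col 1: U + M ≡ I (mod 10)] no forcing yet in column 1 (carry-in 0); I=9 is free and consistent — try it ⇒ I=9.
Step 2. [Q] Q is the leading digit of a 7-digit sum of two 6-digit numbers; the final carry is exactly 1 ⇒ Q=1.
Step 3. [col 1: U + M ≡ I (mod 10)] column 1 (U + M ≡ I (mod 10), carry-in 0) doesn't pin U yet; pick U=5 and continue ⇒ U=5.
Step 4. [col 1: U + M ≡ I (mod 10)] in column 1 we have U+M≡I with carry-in 0; given U=5, I=9 and digits 1,5,9 already taken and all letters distinct, that pins M to 4, so M=4.
Step 5. [col 2: Q + Z ≡ I (mod 10)] column 2: given Q=1, I=9, carry-in 0, and digits 1,4,5,9 already taken and all letters distinct, Q+Z≡I (mod 10) forces Z=8 ⇒ Z=8.
Step 6. [col 3: O + U ≡ H (mod 10)] no forcing yet in column 3 (carry-in 0); H=7 is free and consistent — try it ⇒ H=7.
Step 7. [col 3: O + U ≡ H (mod 10)] column 3: given U=5, H=7, carry-in 0, and digits 1,4,5,7,8,9 already taken and all letters distinct, O+U≡H (mod 10) forces O=2 ⇒ O=2.
Step 8. [col 4: S + Z ≡ Z (mod 10)] column 4 reads S+Z+carry(0)=Z with Z=8; with digits 1,2,4,5,7,8,9 already taken and all letters distinct, the only value for S is 0, so S=0.
Step 9. [col 5: M + I ≡ D (mod 10)] column 5: given M=4, I=9, carry-in 0, and digits 0,1,2,4,5,7,8,9 already taken and all letters distinct, M+I≡D (mod 10) forces D=3 ⇒ D=3.

Answer: D=3, H=7, I=9, M=4, O=2, Q=1, S=0, U=5, Z=8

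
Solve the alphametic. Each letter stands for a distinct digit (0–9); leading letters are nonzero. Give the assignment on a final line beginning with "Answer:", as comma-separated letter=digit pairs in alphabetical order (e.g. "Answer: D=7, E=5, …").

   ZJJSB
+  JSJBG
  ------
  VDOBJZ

Step 1. [col 1: B + G ≡ Z (mod 10)] B=5 is one option consistent with column 1 (B + G ≡ Z (mod 10), carry-in 0) — take it. So B=5.
Step 2. [col 1: B + G ≡ Z (mod 10)] G=3 is one option consistent with column 1 (B + G ≡ Z (mod 10), carry-in 0) — take it. So G=3.
Step 3. [V] the sum has 6 digits but both addends have 5; that extra leading digit V is the final carry, namely 1 ⇒ V=1.
Step 4. [col 1: B + G ≡ Z (mod 10)] in column 1 we have B+G≡Z with carry-in 0; given B=5, G=3 and digits 1,3,5 already taken and all letters distinct, that pins Z to 8, so Z=8.
Step 5. [col 2: S + B ≡ J (mod 10)] no forcing yet in column 2 (carry-in 0); J=2 is free and consistent — try it. So J=2.
Step 6. [col 2: S + B ≡ J (mod 10)] column 2 reads S+B+carry(0)=J with B=5, J=2; with digits 1,2,3,5,8 already taken and all letters distinct, the only value for S is 7, so S=7.
Step 7. [col 4: J + S ≡ O (mod 10)] from column 4 (J=2, S=7, carry-in 0, digits 1,2,3,5,7,8 already taken and all letters distinct): O must equal 9, so O=9.
Step 8. [col 5: Z + J ≡ D (mod 10)] column 5 reads Z+J+carry(0)=D with Z=8, J=2; with digits 1,2,3,5,7,8,9 already taken and all letters distinct, the only value for D is 0 ⇒ D=0.

Answer: B=5, D=0, G=3, J=2, O=9, S=7, V=1, Z=8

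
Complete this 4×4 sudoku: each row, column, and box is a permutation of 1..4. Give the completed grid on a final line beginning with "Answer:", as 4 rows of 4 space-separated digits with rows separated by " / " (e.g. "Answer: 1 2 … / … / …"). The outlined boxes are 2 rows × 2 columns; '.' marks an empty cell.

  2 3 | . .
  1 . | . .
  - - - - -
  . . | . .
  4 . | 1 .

Step 1. [r4c4∈{2,3}] 3 has one home in row 4: r4c4, so r4c4=3.
Step 2. [r1c3∈{4}] only 4 remains possible at r1c3 ⇒ r1c3=4.
Step 3. [r3c3∈{2}] r3c3 has the single candidate 2. So r3c3=2.
Step 4. [r3c2∈{1}] r3c2 is down to just 1, so r3c2=1.
Step 5. [r1c4∈{1}] nothing but 1 survives at r1c4 ⇒ r1c4=1.
Step 6. [r2c3∈{3}] r2c3's peers cover all but 3. So r2c3=3.
Step 7. [r3c1∈{3}] only 3 remains possible at r3c1 ⇒ r3c1=3.
Step 8. [r3c4∈{4}] nothing but 4 survives at r3c4. So r3c4=4.
Step 9. [r4c2∈{2}] r4c2's peers cover all but 2, so r4c2=2.
Step 10. [r2c4∈{2}] only 2 remains possible at r2c4. So r2c4=2.
Step 11. [r2c2∈{4}] nothing but 4 survives at r2c2, so r2c2=4.

Answer: 2 3 4 1 / 1 4 3 2 / 3 1 2 4 / 4 2 1 3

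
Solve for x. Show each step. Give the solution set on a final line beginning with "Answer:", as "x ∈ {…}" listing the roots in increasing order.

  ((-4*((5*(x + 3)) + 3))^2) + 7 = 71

Step 1. [((-4*((5*(x + 3)) + 3))^2) + 7 = 71] 7 comes off first (subtract 7) ⇒ sub: (-4*((5*(x + 3)) + 3))^2 = 64.
Step 2. [(-4*((5*(x + 3)) + 3))^2 = 64] √ both sides: 64 ≥ 0 gives two branches ⇒ sqrt: -4*((5*(x + 3)) + 3) = 8 or -8.
Step 3. [-4*((5*(x + 3)) + 3) = 8 or -8] leading coefficient -4: divide by -4 ⇒ div: (5*(x + 3)) + 3 = -2 or 2.
Step 4. [(5*(x + 3)) + 3 = -2 or 2] +3 is outermost — subtract 3 both sides ⇒ sub: 5*(x + 3) = -5 or -1.
Step 5. [5*(x + 3) = -5 or -1] 5·(inner) — divide through by 5, so div: x + 3 = -1 or -1/5.
Step 6. [x + 3 = -1 or -1/5] peel the +3: subtract 3 from each side, so sub: x = -4 or -16/5.

Answer: x ∈ {-4, -16/5}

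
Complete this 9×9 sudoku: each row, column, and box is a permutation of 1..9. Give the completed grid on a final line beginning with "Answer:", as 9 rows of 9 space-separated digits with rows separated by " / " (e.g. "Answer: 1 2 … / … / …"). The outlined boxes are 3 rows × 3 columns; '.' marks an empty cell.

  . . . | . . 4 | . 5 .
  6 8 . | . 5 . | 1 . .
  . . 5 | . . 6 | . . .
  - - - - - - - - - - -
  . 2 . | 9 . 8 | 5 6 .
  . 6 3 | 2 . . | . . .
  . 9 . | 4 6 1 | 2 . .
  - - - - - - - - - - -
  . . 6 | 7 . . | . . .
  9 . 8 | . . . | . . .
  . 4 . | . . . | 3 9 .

Step 1. [r6c3∈{7}] r6c3 has the single candidate 7. So r6c3=7.
Step 2. [r2c4∈{3}] only 3 remains possible at r2c4 ⇒ r2c4=3.
Step 3. [r5c5∈{7}] r5c5's peers cover all but 7, so r5c5=7.
Step 4. [r4c9∈{1,3,4,7}] in row 4, 7 fits only at r4c9, so r4c9=7.
Step 5. [r9c1∈{1,2,5,7}] across row 9, 7 lands solely at r9c1, so r9c1=7.
Step 6. [r5c6∈{5}] r5c6 has the single candidate 5. So r5c6=5.
Step 7. [r9c6∈{2}] only 2 remains possible at r9c6 ⇒ r9c6=2.
Step 8. [r9c3∈{1}] r9c3 is down to just 1. So r9c3=1.
Step 9. [r7c1∈{2,3,5}] 2 has one home in box 7: r7c1. So r7c1=2.
Step 10. [r9c5∈{8}] r9c5 is down to just 8 ⇒ r9c5=8.
Step 11. [r4c1∈{1,4}] in row 4, 1 fits only at r4c1 ⇒ r4c1=1.
Step 12. [r1c1∈{3}] only 3 remains possible at r1c1, so r1c1=3.
Step 13. [r3c1∈{4}] nothing but 4 survives at r3c1 ⇒ r3c1=4.
Step 14. [r5c1∈{8}] nothing but 8 survives at r5c1. So r5c1=8.
Step 15. [r8c6∈{3}] only 3 remains possible at r8c6 ⇒ r8c6=3.
Step 16. [r8c2∈{5}] nothing but 5 survives at r8c2 ⇒ r8c2=5.
Step 17. [r7c9∈{1,4,5,8}] row 7 places 5 nowhere but r7c9 ⇒ r7c9=5.
Step 18. [r9c9∈{6}] r9c9 has the single candidate 6, so r9c9=6.
Step 19. [r1c7∈{6,7,8,9}] across row 1, 6 lands solely at r1c7. So r1c7=6.
Step 20. [r1c2∈{1,7}] in row 1, 7 fits only at r1c2, so r1c2=7.
Step 21. [r3c2∈{1}] only 1 remains possible at r3c2. So r3c2=1.
Step 22. [r3c4∈{8}] r3c4's peers cover all but 8. So r3c4=8.
Step 23. [r1c9∈{2,8,9}] 8 has one home in row 1: r1c9 ⇒ r1c9=8.
Step 24. [r2c6∈{7,9}] across col 6, 7 lands solely at r2c6 ⇒ r2c6=7.
Step 25. [r6c9∈{3}] nothing but 3 survives at r6c9, so r6c9=3.
Step 26. [r1c4∈{1}] only 1 remains possible at r1c4. So r1c4=1.
Step 27. [r3c8∈{2,3,7}] r3c8 is the only open cell in row 3 admitting 3. So r3c8=3.
Step 28. [r8c8∈{1,2,4,7}] in col 8, 7 fits only at r8c8. So r8c8=7.
Step 29. [r8c7∈{4}] r8c7 is down to just 4, so r8c7=4.
Step 30. [r2c8∈{2,4}] r2c8 is the only open cell in col 8 admitting 2. So r2c8=2.
Step 31. [r3c9∈{9}] only 9 remains possible at r3c9. So r3c9=9.
Step 32. [r1c5∈{2,9}] in box 2, 9 fits only at r1c5 ⇒ r1c5=9.
Step 33. [r5c8∈{1,4}] across col 8, 4 lands solely at r5c8 ⇒ r5c8=4.
Step 34. [r7c8∈{1,8}] r7c8 is the only open cell in col 8 admitting 1, so r7c8=1.
Step 35. [r3c5∈{2}] only 2 remains possible at r3c5. So r3c5=2.
Step 36. [r4c3∈{4}] nothing but 4 survives at r4c3, so r4c3=4.
Step 37. [r7c7∈{8}] nothing but 8 survives at r7c7, so r7c7=8.
Step 38. [r5c7∈{9}] r5c7's peers cover all but 9. So r5c7=9.
Step 39. [r7c2∈{3}] r7c2's peers cover all but 3. So r7c2=3.
Step 40. [r7c6∈{9}] nothing but 9 survives at r7c6. So r7c6=9.
Step 41. [r8c9∈{2}] only 2 remains possible at r8c9 ⇒ r8c9=2.
Step 42. [r5c9∈{1}] r5c9 is down to just 1, so r5c9=1.
Step 43. [r4c5∈{3}] r4c5's peers cover all but 3. So r4c5=3.
Step 44. [r7c5∈{4}] r7c5 is down to just 4. So r7c5=4.
Step 45. [r8c4∈{6}] only 6 remains possible at r8c4 ⇒ r8c4=6.
Step 46. [r6c1∈{5}] only 5 remains possible at r6c1, so r6c1=5.
Step 47. [r9c4∈{5}] r9c4 has the single candidate 5, so r9c4=5.
Step 48. [r3c7∈{7}] r3c7 is down to just 7 ⇒ r3c7=7.
Step 49. [r2c9∈{4}] r2c9's peers cover all but 4, so r2c9=4.
Step 50. [r1c3∈{2}] r1c3 has the single candidate 2 ⇒ r1c3=2.
Step 51. [r8c5∈{1}] nothing but 1 survives at r8c5, so r8c5=1.
Step 52. [r6c8∈{8}] r6c8's peers cover all but 8. So r6c8=8.
Step 53. [r2c3∈{9}] r2c3's peers cover all but 9, so r2c3=9.

Answer: 3 7 2 1 9 4 6 5 8 / 6 8 9 3 5 7 1 2 4 / 4 1 5 8 2 6 7 3 9 / 1 2 4 9 3 8 5 6 7 / 8 6 3 2 7 5 9 4 1 / 5 9 7 4 6 1 2 8 3 / 2 3 6 7 4 9 8 1 5 / 9 5 8 6 1 3 4 7 2 / 7 4 1 5 8 2 3 9 6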